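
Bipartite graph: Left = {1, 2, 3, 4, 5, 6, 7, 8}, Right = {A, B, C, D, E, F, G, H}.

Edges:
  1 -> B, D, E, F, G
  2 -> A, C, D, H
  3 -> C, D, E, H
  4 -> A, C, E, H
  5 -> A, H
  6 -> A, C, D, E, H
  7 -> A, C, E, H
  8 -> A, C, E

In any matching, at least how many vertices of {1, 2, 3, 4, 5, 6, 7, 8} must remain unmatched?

2

A valid assignment of size 6: 1-G, 2-D, 3-C, 4-E, 5-H, 6-A.
The set {2, 3, 4, 5, 6, 7, 8} has only 5 neighbours ({A, C, D, E, H}), so by Hall's theorem at most 6 of the 8 left vertices can be matched.
That matches 6 of the 8, leaving 2 unmatched; no matching can do better.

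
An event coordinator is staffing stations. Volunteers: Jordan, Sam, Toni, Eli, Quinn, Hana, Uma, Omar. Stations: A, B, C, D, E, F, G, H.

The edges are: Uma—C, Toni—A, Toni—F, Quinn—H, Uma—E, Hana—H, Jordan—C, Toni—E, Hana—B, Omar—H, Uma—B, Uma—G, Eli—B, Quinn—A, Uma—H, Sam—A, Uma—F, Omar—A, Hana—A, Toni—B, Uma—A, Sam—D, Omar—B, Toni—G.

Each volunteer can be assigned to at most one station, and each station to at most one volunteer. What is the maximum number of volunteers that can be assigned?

A valid assignment of size 7: Jordan–C, Sam–D, Toni–E, Eli–B, Quinn–A, Hana–H, Uma–G.
The set {Eli, Quinn, Hana, Omar} has only 3 neighbours ({A, B, H}), so by Hall's theorem at most 7 of the 8 volunteers can be matched.

7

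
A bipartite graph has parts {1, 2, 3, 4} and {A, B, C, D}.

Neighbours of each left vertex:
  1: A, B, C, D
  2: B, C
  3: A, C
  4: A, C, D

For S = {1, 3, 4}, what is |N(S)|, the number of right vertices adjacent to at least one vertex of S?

4

The union of neighbours of {1, 3, 4} is {A, B, C, D}, which has 4 elements.
Since |N(S)| = 4 ≥ |S| = 3, Hall's condition holds for this subset.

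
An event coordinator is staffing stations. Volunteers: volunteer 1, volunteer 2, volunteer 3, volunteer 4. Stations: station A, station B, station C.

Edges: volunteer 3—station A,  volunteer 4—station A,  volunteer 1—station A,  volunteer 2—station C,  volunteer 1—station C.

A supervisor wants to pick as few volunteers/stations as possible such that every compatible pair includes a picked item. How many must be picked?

2

{station A, station C} is a vertex cover of size 2: every edge has an endpoint in this set.
No smaller cover exists because volunteer 1–station A, volunteer 2–station C is a matching of size 2, and a cover must include an endpoint of each of these disjoint edges (König's theorem).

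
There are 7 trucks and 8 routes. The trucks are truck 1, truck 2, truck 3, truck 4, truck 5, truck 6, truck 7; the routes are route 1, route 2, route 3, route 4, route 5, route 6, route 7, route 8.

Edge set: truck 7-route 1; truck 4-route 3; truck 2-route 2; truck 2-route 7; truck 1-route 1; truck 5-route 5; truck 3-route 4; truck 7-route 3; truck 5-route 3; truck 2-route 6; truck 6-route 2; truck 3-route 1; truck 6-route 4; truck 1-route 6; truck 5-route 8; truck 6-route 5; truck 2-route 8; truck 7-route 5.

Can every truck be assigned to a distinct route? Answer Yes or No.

Yes

A valid assignment of size 7: truck 1→route 6, truck 2→route 7, truck 3→route 4, truck 4→route 3, truck 5→route 8, truck 6→route 2, truck 7→route 1.
Every truck is matched, so this matching saturates all of them.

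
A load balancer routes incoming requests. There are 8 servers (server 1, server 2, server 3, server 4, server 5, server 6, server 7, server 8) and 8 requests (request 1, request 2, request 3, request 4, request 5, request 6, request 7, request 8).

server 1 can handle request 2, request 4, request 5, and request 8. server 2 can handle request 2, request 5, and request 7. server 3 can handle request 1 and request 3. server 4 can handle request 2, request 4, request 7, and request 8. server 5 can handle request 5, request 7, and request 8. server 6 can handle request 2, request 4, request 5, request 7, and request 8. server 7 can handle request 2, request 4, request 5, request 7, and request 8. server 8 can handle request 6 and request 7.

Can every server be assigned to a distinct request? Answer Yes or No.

The set {server 1, server 2, server 4, server 5, server 6, server 7} has only 5 neighbours ({request 2, request 4, request 5, request 7, request 8}), so by Hall's theorem at most 7 of the 8 servers can be matched.
Hence no matching covers every server.

No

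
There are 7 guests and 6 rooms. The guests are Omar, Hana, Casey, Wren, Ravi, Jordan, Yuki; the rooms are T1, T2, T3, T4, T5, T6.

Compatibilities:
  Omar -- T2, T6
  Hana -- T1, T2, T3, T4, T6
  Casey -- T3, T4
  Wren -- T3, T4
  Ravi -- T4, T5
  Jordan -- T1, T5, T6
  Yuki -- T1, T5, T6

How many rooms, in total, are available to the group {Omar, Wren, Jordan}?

The union of neighbours of {Omar, Wren, Jordan} is {T1, T2, T3, T4, T5, T6}, which has 6 elements.
Since |N(S)| = 6 ≥ |S| = 3, Hall's condition holds for this subset.

6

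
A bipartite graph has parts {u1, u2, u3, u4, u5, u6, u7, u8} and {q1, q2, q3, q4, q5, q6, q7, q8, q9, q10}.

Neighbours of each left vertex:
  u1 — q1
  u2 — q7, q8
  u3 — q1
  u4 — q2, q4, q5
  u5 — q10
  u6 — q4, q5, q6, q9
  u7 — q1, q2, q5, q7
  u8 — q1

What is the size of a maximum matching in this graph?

6

A valid assignment of size 6: u1–q1, u2–q8, u4–q5, u5–q10, u6–q6, u7–q2.
The set {u1, u3, u8} has only 1 neighbour ({q1}), so by Hall's theorem at most 6 of the 8 left vertices can be matched.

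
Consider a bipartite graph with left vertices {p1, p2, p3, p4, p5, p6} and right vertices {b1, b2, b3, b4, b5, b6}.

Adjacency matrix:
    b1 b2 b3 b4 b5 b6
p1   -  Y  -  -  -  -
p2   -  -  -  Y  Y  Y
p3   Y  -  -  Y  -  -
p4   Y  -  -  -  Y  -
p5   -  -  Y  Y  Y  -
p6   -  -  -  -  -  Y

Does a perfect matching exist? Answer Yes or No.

A valid assignment of size 6: p1–b2, p2–b5, p3–b4, p4–b1, p5–b3, p6–b6.
Every left vertex is matched, so this is a perfect matching.

Yes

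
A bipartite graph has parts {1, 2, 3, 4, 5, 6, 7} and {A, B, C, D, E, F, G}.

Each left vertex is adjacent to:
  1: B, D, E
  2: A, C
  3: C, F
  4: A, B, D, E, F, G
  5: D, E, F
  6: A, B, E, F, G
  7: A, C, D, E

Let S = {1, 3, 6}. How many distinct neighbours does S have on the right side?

The union of neighbours of {1, 3, 6} is {A, B, C, D, E, F, G}, which has 7 elements.
Since |N(S)| = 7 ≥ |S| = 3, Hall's condition holds for this subset.

7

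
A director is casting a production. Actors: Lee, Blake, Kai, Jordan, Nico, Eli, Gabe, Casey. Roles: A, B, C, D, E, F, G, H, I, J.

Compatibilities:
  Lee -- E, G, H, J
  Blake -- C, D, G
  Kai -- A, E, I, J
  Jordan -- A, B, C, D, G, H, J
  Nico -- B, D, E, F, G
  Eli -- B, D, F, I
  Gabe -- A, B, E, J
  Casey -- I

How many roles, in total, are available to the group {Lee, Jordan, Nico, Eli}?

10

The union of neighbours of {Lee, Jordan, Nico, Eli} is {A, B, C, D, E, F, G, H, I, J}, which has 10 elements.
Since |N(S)| = 10 ≥ |S| = 4, Hall's condition holds for this subset.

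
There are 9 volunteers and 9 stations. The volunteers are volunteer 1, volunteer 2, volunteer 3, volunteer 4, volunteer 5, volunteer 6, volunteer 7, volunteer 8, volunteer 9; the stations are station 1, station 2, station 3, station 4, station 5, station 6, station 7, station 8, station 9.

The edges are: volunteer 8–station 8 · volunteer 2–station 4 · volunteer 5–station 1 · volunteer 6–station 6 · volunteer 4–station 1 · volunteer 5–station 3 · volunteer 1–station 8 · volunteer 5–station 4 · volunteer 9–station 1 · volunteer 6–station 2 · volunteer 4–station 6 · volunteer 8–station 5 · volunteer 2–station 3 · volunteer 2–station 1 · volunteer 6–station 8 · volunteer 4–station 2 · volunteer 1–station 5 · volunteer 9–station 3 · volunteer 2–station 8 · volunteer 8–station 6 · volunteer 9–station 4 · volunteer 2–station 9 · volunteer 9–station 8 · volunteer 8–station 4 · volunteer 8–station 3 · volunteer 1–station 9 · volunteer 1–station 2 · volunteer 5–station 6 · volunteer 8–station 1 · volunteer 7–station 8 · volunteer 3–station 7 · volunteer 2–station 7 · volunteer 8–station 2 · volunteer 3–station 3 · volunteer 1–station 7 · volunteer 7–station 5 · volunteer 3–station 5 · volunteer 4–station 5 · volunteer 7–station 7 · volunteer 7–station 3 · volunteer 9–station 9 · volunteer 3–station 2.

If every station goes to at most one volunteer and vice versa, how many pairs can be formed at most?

One maximum matching: volunteer 1-station 9, volunteer 2-station 4, volunteer 3-station 7, volunteer 4-station 2, volunteer 5-station 1, volunteer 6-station 6, volunteer 7-station 3, volunteer 8-station 5, volunteer 9-station 8.
This saturates every volunteer, so 9 is the maximum.

9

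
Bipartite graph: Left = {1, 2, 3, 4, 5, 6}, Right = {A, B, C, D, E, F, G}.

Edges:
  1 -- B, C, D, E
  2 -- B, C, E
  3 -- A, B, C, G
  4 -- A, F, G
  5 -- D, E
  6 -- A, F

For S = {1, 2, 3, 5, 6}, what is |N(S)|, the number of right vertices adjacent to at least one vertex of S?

The union of neighbours of {1, 2, 3, 5, 6} is {A, B, C, D, E, F, G}, which has 7 elements.
Since |N(S)| = 7 ≥ |S| = 5, Hall's condition holds for this subset.

7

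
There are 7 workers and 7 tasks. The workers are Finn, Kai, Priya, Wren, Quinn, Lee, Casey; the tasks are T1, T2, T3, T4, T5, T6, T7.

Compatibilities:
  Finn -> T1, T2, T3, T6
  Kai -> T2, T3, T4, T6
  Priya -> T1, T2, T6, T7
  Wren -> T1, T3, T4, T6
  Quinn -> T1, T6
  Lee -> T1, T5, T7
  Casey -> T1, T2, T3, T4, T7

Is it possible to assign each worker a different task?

Yes

For example, pair Finn→T6, Kai→T3, Priya→T2, Wren→T4, Quinn→T1, Lee→T5, Casey→T7.
Every worker is matched, so this is a perfect matching.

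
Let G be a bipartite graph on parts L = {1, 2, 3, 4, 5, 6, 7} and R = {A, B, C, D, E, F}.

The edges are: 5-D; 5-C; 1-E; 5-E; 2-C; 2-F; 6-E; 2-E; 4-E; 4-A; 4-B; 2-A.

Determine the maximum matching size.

4

One maximum matching: 1→E, 2→F, 4→B, 5→C.
The set {1, 3, 6, 7} has only 1 neighbour ({E}), so by Hall's theorem at most 4 of the 7 left vertices can be matched.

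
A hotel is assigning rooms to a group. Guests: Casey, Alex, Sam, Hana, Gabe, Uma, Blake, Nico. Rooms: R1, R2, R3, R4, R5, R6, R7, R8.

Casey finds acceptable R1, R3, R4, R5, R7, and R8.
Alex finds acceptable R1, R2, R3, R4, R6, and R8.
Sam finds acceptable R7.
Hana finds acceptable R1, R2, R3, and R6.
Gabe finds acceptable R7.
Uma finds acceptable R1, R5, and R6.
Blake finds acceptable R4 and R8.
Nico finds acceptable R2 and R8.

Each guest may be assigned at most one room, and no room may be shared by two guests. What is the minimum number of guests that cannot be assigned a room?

One maximum matching: Casey→R3, Alex→R2, Sam→R7, Hana→R6, Uma→R5, Blake→R4, Nico→R8.
The set {Sam, Gabe} has only 1 neighbour ({R7}), so by Hall's theorem at most 7 of the 8 guests can be matched.
That matches 7 of the 8, leaving 1 unmatched; no matching can do better.

1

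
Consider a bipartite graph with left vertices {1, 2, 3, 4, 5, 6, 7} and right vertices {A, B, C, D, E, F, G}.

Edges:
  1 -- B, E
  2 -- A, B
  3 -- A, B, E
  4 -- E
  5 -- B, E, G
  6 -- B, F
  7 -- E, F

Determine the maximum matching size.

5

A valid assignment of size 5: 1-E, 2-A, 3-B, 5-G, 6-F.
The set {1, 2, 3, 4, 6, 7} has only 4 neighbours ({A, B, E, F}), so by Hall's theorem at most 5 of the 7 left vertices can be matched.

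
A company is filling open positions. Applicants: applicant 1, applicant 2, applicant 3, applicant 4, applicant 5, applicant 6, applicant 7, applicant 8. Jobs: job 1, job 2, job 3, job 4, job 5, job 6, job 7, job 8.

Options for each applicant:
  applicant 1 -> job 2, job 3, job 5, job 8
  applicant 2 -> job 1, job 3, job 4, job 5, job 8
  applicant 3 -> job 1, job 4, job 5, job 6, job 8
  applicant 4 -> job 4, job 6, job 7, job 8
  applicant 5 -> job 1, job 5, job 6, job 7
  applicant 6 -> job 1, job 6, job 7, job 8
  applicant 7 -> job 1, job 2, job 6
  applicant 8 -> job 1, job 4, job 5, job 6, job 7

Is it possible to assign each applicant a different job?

For example, pair applicant 1→job 2, applicant 2→job 3, applicant 3→job 4, applicant 4→job 7, applicant 5→job 6, applicant 6→job 8, applicant 7→job 1, applicant 8→job 5.
All 8 applicants are covered.

Yes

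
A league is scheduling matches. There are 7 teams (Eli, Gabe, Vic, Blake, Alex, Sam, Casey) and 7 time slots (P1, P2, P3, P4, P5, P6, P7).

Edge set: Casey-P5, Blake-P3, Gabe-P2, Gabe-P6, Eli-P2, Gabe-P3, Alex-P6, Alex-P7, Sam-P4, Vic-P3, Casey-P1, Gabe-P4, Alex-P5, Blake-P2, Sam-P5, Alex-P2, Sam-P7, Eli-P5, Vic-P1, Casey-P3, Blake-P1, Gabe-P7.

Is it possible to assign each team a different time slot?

A valid assignment of size 7: Eli-P5, Gabe-P6, Vic-P3, Blake-P2, Alex-P7, Sam-P4, Casey-P1.
Every team is matched, so this is a perfect matching.

Yes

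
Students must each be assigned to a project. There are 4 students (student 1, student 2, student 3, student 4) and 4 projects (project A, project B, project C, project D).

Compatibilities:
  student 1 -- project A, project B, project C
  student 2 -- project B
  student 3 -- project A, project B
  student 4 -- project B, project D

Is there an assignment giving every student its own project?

A valid assignment of size 4: student 1–project C, student 2–project B, student 3–project A, student 4–project D.
Every student is matched, so this is a perfect matching.

Yes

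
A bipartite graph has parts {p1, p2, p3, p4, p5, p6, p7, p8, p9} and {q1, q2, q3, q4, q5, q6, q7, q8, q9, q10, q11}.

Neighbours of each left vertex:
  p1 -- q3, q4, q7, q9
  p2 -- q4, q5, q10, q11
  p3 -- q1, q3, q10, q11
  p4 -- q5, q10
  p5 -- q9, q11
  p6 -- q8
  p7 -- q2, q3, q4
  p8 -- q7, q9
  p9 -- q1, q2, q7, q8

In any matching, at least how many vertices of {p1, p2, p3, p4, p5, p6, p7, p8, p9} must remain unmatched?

0

One maximum matching: p1→q7, p2→q10, p3→q3, p4→q5, p5→q11, p6→q8, p7→q4, p8→q9, p9→q2.
This saturates every left vertex, so 9 is the maximum.
That matches 9 of the 9, leaving 0 unmatched; no matching can do better.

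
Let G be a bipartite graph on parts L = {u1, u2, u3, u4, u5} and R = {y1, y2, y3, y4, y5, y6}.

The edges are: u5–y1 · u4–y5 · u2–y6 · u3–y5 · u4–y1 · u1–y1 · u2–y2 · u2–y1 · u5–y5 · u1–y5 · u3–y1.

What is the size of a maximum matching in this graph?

For example, pair u1–y5, u2–y2, u3–y1.
The set {u1, u3, u4, u5} has only 2 neighbours ({y1, y5}), so by Hall's theorem at most 3 of the 5 left vertices can be matched.

3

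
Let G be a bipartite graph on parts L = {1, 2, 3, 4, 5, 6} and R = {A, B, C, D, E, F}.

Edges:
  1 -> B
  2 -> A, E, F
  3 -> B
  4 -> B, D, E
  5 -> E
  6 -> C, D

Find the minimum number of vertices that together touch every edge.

A maximum matching has 5 edges (e.g. 1–B, 2–F, 4–D, 5–E, 6–C).
By König's theorem the minimum vertex cover has the same size. One such cover is {2, 4, 5, 6, B}.

5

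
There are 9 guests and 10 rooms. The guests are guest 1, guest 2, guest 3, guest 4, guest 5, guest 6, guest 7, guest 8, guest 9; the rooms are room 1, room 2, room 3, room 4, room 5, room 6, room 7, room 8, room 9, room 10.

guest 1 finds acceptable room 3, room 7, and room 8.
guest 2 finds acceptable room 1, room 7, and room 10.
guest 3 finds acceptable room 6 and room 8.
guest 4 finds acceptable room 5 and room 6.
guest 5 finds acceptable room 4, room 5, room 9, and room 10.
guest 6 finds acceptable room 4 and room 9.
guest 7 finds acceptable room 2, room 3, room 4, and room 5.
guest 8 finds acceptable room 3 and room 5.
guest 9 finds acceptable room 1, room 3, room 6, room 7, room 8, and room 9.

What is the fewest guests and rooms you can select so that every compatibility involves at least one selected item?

9

A maximum matching has 9 edges (e.g. guest 1–room 7, guest 2–room 1, guest 3–room 6, guest 4–room 5, guest 5–room 10, guest 6–room 9, guest 7–room 4, guest 8–room 3, guest 9–room 8).
By König's theorem the minimum vertex cover has the same size. One such cover is {guest 1, guest 2, guest 3, guest 4, guest 5, guest 6, guest 7, guest 8, guest 9}.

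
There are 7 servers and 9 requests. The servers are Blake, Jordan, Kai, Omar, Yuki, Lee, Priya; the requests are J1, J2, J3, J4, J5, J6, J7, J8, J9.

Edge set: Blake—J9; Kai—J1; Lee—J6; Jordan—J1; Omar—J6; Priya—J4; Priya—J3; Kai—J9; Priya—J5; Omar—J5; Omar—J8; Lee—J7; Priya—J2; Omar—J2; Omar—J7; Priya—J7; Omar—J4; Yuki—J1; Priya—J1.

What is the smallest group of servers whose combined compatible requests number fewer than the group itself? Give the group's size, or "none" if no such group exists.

2

Take S = {Jordan, Yuki}. Its neighbourhood is {J1}, so |N(S)| = 1 < |S| = 2.
No single vertex violates Hall's condition since each has at least one neighbour, so 2 is the minimum.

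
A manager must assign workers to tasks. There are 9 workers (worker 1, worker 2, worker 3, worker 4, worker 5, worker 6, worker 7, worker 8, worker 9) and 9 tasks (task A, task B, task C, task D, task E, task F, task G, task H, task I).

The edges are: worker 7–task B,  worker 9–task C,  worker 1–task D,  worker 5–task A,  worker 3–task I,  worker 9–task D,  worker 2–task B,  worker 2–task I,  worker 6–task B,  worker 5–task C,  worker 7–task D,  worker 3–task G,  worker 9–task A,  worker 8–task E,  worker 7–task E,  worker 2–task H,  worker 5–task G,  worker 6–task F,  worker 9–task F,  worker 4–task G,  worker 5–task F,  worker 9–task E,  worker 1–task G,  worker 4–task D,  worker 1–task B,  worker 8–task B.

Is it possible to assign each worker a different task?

Yes

A valid assignment of size 9: worker 1-task B, worker 2-task H, worker 3-task I, worker 4-task G, worker 5-task C, worker 6-task F, worker 7-task D, worker 8-task E, worker 9-task A.
All 9 workers are covered.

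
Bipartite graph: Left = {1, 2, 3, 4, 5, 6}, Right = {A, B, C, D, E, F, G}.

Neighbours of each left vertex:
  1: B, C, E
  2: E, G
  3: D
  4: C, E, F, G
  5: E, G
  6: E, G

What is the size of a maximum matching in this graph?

For example, pair 1→B, 2→G, 3→D, 4→C, 5→E.
The set {2, 5, 6} has only 2 neighbours ({E, G}), so by Hall's theorem at most 5 of the 6 left vertices can be matched.

5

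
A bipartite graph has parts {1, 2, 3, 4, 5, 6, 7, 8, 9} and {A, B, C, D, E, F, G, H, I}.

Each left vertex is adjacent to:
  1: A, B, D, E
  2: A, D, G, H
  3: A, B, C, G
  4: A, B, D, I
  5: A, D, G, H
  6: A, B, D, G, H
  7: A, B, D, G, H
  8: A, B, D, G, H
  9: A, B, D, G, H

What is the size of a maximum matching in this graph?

One maximum matching: 1-E, 2-H, 3-C, 4-I, 5-D, 6-B, 7-A, 8-G.
The set {2, 5, 6, 7, 8, 9} has only 5 neighbours ({A, B, D, G, H}), so by Hall's theorem at most 8 of the 9 left vertices can be matched.

8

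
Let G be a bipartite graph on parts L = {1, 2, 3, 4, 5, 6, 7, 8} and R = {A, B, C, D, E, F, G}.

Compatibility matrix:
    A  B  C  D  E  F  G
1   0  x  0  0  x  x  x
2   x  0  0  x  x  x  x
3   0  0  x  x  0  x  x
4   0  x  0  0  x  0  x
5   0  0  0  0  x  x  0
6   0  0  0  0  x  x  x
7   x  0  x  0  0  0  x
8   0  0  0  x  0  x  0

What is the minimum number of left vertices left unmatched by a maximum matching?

One maximum matching: 1→B, 2→A, 3→D, 4→G, 5→F, 6→E, 7→C.
The set {1, 2, 3, 4, 5, 6, 7, 8} has only 7 neighbours ({A, B, C, D, E, F, G}), so by Hall's theorem at most 7 of the 8 left vertices can be matched.
That matches 7 of the 8, leaving 1 unmatched; no matching can do better.

1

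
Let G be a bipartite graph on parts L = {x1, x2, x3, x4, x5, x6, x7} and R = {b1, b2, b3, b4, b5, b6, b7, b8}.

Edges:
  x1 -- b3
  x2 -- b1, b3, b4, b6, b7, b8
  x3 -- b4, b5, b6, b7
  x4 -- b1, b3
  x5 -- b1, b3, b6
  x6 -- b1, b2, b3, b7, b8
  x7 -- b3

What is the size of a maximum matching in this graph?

6

One maximum matching: x1→b3, x2→b8, x3→b5, x4→b1, x5→b6, x6→b7.
The set {x1, x7} has only 1 neighbour ({b3}), so by Hall's theorem at most 6 of the 7 left vertices can be matched.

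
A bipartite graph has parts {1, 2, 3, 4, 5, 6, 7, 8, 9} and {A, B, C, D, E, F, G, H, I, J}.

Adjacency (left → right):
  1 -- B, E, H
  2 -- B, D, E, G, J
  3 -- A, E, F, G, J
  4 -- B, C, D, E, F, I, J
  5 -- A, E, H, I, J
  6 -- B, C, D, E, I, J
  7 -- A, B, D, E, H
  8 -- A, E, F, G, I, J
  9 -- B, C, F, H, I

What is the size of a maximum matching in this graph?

9

One maximum matching: 1→B, 2→D, 3→A, 4→F, 5→I, 6→J, 7→E, 8→G, 9→H.
All 9 left vertices are matched, so no larger matching exists.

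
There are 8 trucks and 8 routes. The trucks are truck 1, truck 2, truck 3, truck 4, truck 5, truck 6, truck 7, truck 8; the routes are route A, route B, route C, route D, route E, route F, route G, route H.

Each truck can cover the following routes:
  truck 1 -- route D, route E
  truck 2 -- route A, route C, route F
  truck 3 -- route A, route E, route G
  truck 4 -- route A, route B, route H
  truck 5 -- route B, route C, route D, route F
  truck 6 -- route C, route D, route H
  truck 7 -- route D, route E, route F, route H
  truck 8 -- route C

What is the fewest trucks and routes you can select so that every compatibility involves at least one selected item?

8

The 8 edges truck 1–route D, truck 2–route F, truck 3–route G, truck 4–route A, truck 5–route B, truck 6–route H, truck 7–route E, truck 8–route C form a matching, so any vertex cover needs at least 8 vertices (one per matched edge).
Conversely {truck 1, truck 2, truck 3, truck 4, truck 5, truck 6, truck 7, truck 8} meets every edge and has exactly 8 vertices, so 8 is optimal.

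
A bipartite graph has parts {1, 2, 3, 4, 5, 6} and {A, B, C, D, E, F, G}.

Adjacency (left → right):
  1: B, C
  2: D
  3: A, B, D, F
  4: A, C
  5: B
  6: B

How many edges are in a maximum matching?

One maximum matching: 1-C, 2-D, 3-F, 4-A, 5-B.
The set {5, 6} has only 1 neighbour ({B}), so by Hall's theorem at most 5 of the 6 left vertices can be matched.

5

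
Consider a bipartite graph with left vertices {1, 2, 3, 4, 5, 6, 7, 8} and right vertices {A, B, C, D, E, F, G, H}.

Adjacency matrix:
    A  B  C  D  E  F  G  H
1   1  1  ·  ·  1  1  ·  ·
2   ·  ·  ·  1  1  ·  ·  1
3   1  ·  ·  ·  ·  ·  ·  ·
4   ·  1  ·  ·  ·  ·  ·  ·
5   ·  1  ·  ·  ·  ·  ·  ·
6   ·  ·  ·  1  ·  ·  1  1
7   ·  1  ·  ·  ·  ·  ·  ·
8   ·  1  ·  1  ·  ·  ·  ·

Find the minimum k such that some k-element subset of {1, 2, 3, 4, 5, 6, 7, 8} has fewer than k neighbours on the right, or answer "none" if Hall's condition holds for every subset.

Take S = {4, 5}. Its neighbourhood is {B}, so |N(S)| = 1 < |S| = 2.
No single vertex violates Hall's condition since each has at least one neighbour, so 2 is the minimum.

2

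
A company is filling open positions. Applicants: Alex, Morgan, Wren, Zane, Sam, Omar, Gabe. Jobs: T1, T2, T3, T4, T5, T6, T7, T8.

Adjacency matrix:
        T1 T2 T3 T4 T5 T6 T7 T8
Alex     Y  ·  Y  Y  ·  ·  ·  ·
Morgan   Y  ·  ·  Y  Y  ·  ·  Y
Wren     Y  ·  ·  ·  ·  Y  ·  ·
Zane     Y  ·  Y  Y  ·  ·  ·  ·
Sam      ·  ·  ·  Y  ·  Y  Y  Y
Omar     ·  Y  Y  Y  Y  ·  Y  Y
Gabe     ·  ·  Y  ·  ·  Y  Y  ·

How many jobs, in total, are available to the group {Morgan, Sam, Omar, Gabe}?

The union of neighbours of {Morgan, Sam, Omar, Gabe} is {T1, T2, T3, T4, T5, T6, T7, T8}, which has 8 elements.
Since |N(S)| = 8 ≥ |S| = 4, Hall's condition holds for this subset.

8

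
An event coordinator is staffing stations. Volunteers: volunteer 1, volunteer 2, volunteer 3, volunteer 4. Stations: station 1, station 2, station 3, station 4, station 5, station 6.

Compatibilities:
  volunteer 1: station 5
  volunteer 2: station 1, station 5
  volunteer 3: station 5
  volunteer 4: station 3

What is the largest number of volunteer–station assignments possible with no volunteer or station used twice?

3

One maximum matching: volunteer 1–station 5, volunteer 2–station 1, volunteer 4–station 3.
The set {volunteer 1, volunteer 3} has only 1 neighbour ({station 5}), so by Hall's theorem at most 3 of the 4 volunteers can be matched.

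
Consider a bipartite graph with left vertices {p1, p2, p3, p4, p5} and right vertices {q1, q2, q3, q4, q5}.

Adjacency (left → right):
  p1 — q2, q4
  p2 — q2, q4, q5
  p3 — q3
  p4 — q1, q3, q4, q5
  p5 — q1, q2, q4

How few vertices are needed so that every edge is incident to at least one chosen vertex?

5

A maximum matching has 5 edges (e.g. p1–q4, p2–q5, p3–q3, p4–q1, p5–q2).
By König's theorem the minimum vertex cover has the same size. One such cover is {p1, p2, p3, p4, p5}.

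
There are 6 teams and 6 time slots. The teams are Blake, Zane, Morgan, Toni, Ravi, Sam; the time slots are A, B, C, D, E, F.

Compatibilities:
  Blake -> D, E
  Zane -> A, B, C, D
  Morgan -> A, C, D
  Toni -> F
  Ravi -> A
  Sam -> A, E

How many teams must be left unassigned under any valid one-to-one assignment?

One maximum matching: Blake–D, Zane–B, Morgan–C, Toni–F, Ravi–A, Sam–E.
This saturates every team, so 6 is the maximum.
That matches 6 of the 6, leaving 0 unmatched; no matching can do better.

0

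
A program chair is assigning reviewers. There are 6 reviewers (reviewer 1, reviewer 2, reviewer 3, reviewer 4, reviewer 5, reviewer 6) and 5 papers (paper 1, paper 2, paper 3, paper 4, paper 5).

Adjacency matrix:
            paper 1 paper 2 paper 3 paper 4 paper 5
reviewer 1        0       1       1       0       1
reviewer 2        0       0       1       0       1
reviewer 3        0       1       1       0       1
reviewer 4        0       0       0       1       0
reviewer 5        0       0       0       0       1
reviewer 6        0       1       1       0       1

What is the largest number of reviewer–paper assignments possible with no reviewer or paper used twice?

4

One maximum matching: reviewer 1→paper 3, reviewer 2→paper 5, reviewer 3→paper 2, reviewer 4→paper 4.
The set {reviewer 1, reviewer 2, reviewer 3, reviewer 5, reviewer 6} has only 3 neighbours ({paper 2, paper 3, paper 5}), so by Hall's theorem at most 4 of the 6 reviewers can be matched.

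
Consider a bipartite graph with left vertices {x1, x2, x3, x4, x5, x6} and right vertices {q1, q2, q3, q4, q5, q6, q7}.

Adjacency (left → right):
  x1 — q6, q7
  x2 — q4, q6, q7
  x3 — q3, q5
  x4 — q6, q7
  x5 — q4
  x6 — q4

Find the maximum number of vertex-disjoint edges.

For example, pair x1–q6, x2–q4, x3–q5, x4–q7.
The set {x1, x2, x4, x5, x6} has only 3 neighbours ({q4, q6, q7}), so by Hall's theorem at most 4 of the 6 left vertices can be matched.

4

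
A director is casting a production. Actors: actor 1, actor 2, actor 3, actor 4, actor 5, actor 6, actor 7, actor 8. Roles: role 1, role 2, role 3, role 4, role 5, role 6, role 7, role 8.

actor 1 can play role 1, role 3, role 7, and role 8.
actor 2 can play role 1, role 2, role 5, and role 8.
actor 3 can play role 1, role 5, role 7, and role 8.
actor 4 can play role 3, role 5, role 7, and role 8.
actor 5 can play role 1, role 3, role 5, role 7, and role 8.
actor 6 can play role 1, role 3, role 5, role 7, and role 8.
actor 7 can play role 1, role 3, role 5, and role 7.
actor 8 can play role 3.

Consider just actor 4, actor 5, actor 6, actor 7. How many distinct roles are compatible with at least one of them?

5

The union of neighbours of {actor 4, actor 5, actor 6, actor 7} is {role 1, role 3, role 5, role 7, role 8}, which has 5 elements.
Since |N(S)| = 5 ≥ |S| = 4, Hall's condition holds for this subset.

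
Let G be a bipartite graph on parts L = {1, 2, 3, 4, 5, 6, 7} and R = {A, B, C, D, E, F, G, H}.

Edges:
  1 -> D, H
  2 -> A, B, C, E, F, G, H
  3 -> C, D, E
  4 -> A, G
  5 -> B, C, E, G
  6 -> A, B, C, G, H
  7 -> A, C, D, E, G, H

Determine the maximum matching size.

A valid assignment of size 7: 1→D, 2→E, 3→C, 4→A, 5→B, 6→H, 7→G.
This saturates every left vertex, so 7 is the maximum.

7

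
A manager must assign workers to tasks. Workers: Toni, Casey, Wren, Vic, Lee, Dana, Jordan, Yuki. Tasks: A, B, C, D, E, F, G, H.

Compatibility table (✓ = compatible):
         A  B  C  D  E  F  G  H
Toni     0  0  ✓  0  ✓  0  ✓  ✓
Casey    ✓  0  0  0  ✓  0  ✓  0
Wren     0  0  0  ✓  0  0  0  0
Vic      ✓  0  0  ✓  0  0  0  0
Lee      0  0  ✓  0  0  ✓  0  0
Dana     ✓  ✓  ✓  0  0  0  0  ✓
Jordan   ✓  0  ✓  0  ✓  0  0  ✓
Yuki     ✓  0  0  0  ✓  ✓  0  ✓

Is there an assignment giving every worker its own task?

One maximum matching: Toni→C, Casey→G, Wren→D, Vic→A, Lee→F, Dana→B, Jordan→E, Yuki→H.
All 8 workers are covered.

Yes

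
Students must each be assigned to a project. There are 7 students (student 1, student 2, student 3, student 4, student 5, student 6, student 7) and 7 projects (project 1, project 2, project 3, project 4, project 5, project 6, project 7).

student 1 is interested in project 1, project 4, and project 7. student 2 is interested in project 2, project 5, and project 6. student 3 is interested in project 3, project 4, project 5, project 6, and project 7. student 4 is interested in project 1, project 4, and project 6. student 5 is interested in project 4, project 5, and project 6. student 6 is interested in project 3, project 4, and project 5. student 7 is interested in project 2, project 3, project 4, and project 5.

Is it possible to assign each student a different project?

One maximum matching: student 1-project 1, student 2-project 2, student 3-project 7, student 4-project 6, student 5-project 5, student 6-project 3, student 7-project 4.
Every student is matched, so this is a perfect matching.

Yes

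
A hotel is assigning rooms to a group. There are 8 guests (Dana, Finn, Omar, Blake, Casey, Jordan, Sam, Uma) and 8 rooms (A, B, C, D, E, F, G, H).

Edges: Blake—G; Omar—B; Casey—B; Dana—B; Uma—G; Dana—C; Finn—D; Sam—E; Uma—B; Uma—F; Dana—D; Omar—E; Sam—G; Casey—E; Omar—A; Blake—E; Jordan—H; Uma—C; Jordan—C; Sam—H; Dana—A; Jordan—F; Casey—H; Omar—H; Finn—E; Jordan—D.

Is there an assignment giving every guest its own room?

A valid assignment of size 8: Dana-C, Finn-D, Omar-A, Blake-G, Casey-H, Jordan-F, Sam-E, Uma-B.
Every guest is matched, so this is a perfect matching.

Yes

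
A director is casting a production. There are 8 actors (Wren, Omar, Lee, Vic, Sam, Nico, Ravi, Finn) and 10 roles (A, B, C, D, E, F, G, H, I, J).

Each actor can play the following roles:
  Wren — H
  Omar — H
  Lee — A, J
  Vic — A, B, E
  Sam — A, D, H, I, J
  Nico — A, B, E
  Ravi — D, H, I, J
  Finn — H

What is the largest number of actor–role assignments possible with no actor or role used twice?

6

One maximum matching: Wren–H, Lee–A, Vic–E, Sam–D, Nico–B, Ravi–J.
The set {Wren, Omar, Finn} has only 1 neighbour ({H}), so by Hall's theorem at most 6 of the 8 actors can be matched.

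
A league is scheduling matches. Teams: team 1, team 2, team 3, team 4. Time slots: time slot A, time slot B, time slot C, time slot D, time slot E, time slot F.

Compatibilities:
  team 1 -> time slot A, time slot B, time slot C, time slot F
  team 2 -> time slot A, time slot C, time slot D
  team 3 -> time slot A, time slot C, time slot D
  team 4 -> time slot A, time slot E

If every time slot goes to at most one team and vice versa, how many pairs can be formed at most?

4

For example, pair team 1→time slot F, team 2→time slot D, team 3→time slot C, team 4→time slot A.
All 4 teams are matched, so no larger matching exists.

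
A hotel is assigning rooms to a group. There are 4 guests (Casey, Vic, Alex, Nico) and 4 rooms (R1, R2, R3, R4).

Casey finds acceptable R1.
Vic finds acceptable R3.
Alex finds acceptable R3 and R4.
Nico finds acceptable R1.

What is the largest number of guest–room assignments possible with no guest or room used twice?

One maximum matching: Casey-R1, Vic-R3, Alex-R4.
The set {Casey, Nico} has only 1 neighbour ({R1}), so by Hall's theorem at most 3 of the 4 guests can be matched.

3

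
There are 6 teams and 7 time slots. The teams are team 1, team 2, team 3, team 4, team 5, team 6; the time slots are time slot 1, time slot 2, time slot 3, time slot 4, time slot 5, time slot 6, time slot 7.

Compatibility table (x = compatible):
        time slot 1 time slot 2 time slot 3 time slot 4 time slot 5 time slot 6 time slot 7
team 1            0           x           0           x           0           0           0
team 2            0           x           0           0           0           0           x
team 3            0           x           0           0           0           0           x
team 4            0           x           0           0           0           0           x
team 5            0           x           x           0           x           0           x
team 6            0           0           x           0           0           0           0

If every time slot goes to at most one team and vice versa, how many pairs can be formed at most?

One maximum matching: team 1-time slot 4, team 2-time slot 7, team 3-time slot 2, team 5-time slot 5, team 6-time slot 3.
The set {team 2, team 3, team 4} has only 2 neighbours ({time slot 2, time slot 7}), so by Hall's theorem at most 5 of the 6 teams can be matched.

5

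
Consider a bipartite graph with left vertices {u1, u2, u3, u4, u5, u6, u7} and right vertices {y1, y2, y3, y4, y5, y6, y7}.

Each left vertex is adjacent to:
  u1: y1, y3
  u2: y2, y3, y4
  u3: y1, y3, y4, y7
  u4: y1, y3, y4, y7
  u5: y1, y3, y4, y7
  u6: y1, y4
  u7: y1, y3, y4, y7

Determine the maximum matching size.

5

A valid assignment of size 5: u1–y1, u2–y2, u3–y7, u4–y4, u5–y3.
The set {u1, u3, u4, u5, u6, u7} has only 4 neighbours ({y1, y3, y4, y7}), so by Hall's theorem at most 5 of the 7 left vertices can be matched.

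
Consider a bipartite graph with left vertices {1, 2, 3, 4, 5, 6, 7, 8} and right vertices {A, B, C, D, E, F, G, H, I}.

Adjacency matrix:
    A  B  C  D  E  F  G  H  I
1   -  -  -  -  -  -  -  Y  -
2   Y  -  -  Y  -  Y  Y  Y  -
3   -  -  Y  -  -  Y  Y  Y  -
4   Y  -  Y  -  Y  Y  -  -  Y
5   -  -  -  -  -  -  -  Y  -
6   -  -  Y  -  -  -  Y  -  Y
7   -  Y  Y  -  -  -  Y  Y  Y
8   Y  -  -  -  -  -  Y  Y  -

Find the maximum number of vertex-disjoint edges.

7

A valid assignment of size 7: 1→H, 2→A, 3→F, 4→E, 6→C, 7→B, 8→G.
The set {1, 5} has only 1 neighbour ({H}), so by Hall's theorem at most 7 of the 8 left vertices can be matched.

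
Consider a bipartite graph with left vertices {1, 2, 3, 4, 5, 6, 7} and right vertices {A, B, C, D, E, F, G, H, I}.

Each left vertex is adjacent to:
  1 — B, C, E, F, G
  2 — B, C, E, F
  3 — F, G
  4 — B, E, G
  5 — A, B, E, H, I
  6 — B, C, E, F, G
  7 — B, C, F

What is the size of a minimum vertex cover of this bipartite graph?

{5, B, C, E, F, G} is a vertex cover of size 6: every edge has an endpoint in this set.
No smaller cover exists because 1–E, 2–C, 3–F, 4–B, 5–A, 6–G is a matching of size 6, and a cover must include an endpoint of each of these disjoint edges (König's theorem).

6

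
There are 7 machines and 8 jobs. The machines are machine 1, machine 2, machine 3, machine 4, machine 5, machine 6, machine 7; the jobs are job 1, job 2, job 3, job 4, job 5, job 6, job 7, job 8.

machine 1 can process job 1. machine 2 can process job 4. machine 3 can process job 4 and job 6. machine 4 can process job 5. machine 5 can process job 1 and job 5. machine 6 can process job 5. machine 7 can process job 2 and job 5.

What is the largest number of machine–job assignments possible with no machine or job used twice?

5

One maximum matching: machine 1–job 1, machine 2–job 4, machine 3–job 6, machine 4–job 5, machine 7–job 2.
The set {machine 1, machine 4, machine 5, machine 6} has only 2 neighbours ({job 1, job 5}), so by Hall's theorem at most 5 of the 7 machines can be matched.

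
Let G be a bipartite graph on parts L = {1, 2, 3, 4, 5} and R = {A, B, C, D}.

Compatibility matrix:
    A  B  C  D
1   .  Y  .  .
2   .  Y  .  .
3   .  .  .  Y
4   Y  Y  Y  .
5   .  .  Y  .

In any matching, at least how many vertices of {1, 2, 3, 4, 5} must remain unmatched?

1

For example, pair 1→B, 3→D, 4→A, 5→C.
The set {1, 2} has only 1 neighbour ({B}), so by Hall's theorem at most 4 of the 5 left vertices can be matched.
That matches 4 of the 5, leaving 1 unmatched; no matching can do better.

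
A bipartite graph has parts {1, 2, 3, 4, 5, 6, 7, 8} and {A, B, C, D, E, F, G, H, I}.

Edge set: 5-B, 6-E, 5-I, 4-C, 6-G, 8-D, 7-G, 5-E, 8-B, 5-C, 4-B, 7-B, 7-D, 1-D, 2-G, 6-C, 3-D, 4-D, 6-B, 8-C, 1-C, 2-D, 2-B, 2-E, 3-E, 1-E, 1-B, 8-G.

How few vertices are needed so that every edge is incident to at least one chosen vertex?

6

The 6 edges 1–E, 2–G, 3–D, 4–C, 5–I, 6–B form a matching, so any vertex cover needs at least 6 vertices (one per matched edge).
Conversely {5, B, C, D, E, G} meets every edge and has exactly 6 vertices, so 6 is optimal.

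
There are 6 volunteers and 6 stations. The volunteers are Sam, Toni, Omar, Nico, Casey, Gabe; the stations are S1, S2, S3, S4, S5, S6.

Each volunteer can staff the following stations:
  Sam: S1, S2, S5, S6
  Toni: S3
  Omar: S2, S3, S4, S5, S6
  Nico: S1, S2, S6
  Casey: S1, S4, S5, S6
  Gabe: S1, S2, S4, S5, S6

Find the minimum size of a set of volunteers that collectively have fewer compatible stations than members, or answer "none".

none

A matching saturating every volunteer exists, for instance Sam→S5, Toni→S3, Omar→S4, Nico→S6, Casey→S1, Gabe→S2.
By Hall's marriage theorem, this means |N(S)| ≥ |S| for every subset S, so no violating subset exists.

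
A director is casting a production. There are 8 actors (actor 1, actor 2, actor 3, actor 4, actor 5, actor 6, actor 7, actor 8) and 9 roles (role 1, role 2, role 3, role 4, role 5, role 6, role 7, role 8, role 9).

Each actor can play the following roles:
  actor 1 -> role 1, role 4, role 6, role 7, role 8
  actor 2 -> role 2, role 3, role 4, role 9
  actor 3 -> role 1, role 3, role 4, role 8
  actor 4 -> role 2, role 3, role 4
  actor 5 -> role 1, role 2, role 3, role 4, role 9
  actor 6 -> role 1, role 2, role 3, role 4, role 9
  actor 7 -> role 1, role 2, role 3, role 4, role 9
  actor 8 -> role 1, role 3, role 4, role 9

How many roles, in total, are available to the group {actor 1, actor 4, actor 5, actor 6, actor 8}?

8

The union of neighbours of {actor 1, actor 4, actor 5, actor 6, actor 8} is {role 1, role 2, role 3, role 4, role 6, role 7, role 8, role 9}, which has 8 elements.
Since |N(S)| = 8 ≥ |S| = 5, Hall's condition holds for this subset.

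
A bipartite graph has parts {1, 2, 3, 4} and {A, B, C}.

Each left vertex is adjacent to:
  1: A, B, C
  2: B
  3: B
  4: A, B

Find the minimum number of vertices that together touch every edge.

3

The 3 edges 1–C, 2–B, 4–A form a matching, so any vertex cover needs at least 3 vertices (one per matched edge).
Conversely {1, 4, B} meets every edge and has exactly 3 vertices, so 3 is optimal.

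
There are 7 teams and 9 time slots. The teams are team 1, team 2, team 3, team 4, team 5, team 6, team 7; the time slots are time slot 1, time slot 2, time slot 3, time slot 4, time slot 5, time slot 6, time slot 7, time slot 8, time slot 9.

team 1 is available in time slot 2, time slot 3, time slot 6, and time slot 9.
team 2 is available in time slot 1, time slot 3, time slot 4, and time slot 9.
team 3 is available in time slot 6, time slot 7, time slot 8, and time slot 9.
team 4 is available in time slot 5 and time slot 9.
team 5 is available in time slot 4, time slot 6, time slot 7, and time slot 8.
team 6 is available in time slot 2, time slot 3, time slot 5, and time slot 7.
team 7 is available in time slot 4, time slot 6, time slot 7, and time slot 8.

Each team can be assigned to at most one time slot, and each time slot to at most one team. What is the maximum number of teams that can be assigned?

One maximum matching: team 1-time slot 2, team 2-time slot 3, team 3-time slot 9, team 4-time slot 5, team 5-time slot 8, team 6-time slot 7, team 7-time slot 4.
All 7 teams are matched, so no larger matching exists.

7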